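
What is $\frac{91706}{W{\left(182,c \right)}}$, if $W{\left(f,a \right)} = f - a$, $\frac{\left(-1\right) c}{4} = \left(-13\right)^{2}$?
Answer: $\frac{45853}{429} \approx 106.88$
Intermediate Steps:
$c = -676$ ($c = - 4 \left(-13\right)^{2} = \left(-4\right) 169 = -676$)
$\frac{91706}{W{\left(182,c \right)}} = \frac{91706}{182 - -676} = \frac{91706}{182 + 676} = \frac{91706}{858} = 91706 \cdot \frac{1}{858} = \frac{45853}{429}$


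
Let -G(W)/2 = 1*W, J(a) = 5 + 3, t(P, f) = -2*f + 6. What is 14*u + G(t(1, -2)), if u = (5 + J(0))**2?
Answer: 2346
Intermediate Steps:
t(P, f) = 6 - 2*f
J(a) = 8
u = 169 (u = (5 + 8)**2 = 13**2 = 169)
G(W) = -2*W
14*u + G(t(1, -2)) = 14*169 - 2*(6 - 2*(-2)) = 2366 - 2*(6 + 4) = 2366 - 2*10 = 2366 - 20 = 2346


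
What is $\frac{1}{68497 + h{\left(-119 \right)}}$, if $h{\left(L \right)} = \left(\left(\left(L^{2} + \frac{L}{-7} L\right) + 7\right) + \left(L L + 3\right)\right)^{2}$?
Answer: $\frac{1}{692231978} \approx 1.4446 \cdot 10^{-9}$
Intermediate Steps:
$h{\left(L \right)} = \left(10 + \frac{13 L^{2}}{7}\right)^{2}$ ($h{\left(L \right)} = \left(\left(\left(L^{2} + L \left(- \frac{1}{7}\right) L\right) + 7\right) + \left(L^{2} + 3\right)\right)^{2} = \left(\left(\left(L^{2} + - \frac{L}{7} L\right) + 7\right) + \left(3 + L^{2}\right)\right)^{2} = \left(\left(\left(L^{2} - \frac{L^{2}}{7}\right) + 7\right) + \left(3 + L^{2}\right)\right)^{2} = \left(\left(\frac{6 L^{2}}{7} + 7\right) + \left(3 + L^{2}\right)\right)^{2} = \left(\left(7 + \frac{6 L^{2}}{7}\right) + \left(3 + L^{2}\right)\right)^{2} = \left(10 + \frac{13 L^{2}}{7}\right)^{2}$)
$\frac{1}{68497 + h{\left(-119 \right)}} = \frac{1}{68497 + \frac{\left(70 + 13 \left(-119\right)^{2}\right)^{2}}{49}} = \frac{1}{68497 + \frac{\left(70 + 13 \cdot 14161\right)^{2}}{49}} = \frac{1}{68497 + \frac{\left(70 + 184093\right)^{2}}{49}} = \frac{1}{68497 + \frac{184163^{2}}{49}} = \frac{1}{68497 + \frac{1}{49} \cdot 33916010569} = \frac{1}{68497 + 692163481} = \frac{1}{692231978}$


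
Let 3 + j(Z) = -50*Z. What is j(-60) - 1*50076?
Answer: -47079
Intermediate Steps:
j(Z) = -3 - 50*Z
j(-60) - 1*50076 = (-3 - 50*(-60)) - 1*50076 = (-3 + 3000) - 50076 = 2997 - 50076 = -47079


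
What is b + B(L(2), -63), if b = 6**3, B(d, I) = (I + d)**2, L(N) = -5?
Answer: 4840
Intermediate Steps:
b = 216
b + B(L(2), -63) = 216 + (-63 - 5)**2 = 216 + (-68)**2 = 216 + 4624 = 4840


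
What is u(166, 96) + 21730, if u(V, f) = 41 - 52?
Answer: 21719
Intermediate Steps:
u(V, f) = -11
u(166, 96) + 21730 = -11 + 21730 = 21719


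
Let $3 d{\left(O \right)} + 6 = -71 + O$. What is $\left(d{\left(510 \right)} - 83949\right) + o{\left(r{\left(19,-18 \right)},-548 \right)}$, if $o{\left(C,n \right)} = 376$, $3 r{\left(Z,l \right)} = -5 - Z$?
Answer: $- \frac{250286}{3} \approx -83429.0$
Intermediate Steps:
$r{\left(Z,l \right)} = - \frac{5}{3} - \frac{Z}{3}$ ($r{\left(Z,l \right)} = \frac{-5 - Z}{3} = - \frac{5}{3} - \frac{Z}{3}$)
$d{\left(O \right)} = - \frac{77}{3} + \frac{O}{3}$ ($d{\left(O \right)} = -2 + \frac{-71 + O}{3} = -2 + \left(- \frac{71}{3} + \frac{O}{3}\right) = - \frac{77}{3} + \frac{O}{3}$)
$\left(d{\left(510 \right)} - 83949\right) + o{\left(r{\left(19,-18 \right)},-548 \right)} = \left(\left(- \frac{77}{3} + \frac{1}{3} \cdot 510\right) - 83949\right) + 376 = \left(\left(- \frac{77}{3} + 170\right) - 83949\right) + 376 = \left(\frac{433}{3} - 83949\right) + 376 = - \frac{251414}{3} + 376 = - \frac{250286}{3}$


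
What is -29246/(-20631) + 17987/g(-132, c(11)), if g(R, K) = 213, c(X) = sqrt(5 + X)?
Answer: 41924355/488267 ≈ 85.864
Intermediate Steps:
-29246/(-20631) + 17987/g(-132, c(11)) = -29246/(-20631) + 17987/213 = -29246*(-1/20631) + 17987*(1/213) = 29246/20631 + 17987/213 = 41924355/488267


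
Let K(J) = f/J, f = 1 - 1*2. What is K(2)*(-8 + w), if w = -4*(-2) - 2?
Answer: 1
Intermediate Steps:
f = -1 (f = 1 - 2 = -1)
K(J) = -1/J
w = 6 (w = 8 - 2 = 6)
K(2)*(-8 + w) = (-1/2)*(-8 + 6) = -1*½*(-2) = -½*(-2) = 1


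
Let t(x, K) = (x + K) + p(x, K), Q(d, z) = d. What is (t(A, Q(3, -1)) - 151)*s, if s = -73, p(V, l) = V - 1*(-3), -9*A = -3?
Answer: 31609/3 ≈ 10536.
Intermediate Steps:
A = ⅓ (A = -⅑*(-3) = ⅓ ≈ 0.33333)
p(V, l) = 3 + V (p(V, l) = V + 3 = 3 + V)
t(x, K) = 3 + K + 2*x (t(x, K) = (x + K) + (3 + x) = (K + x) + (3 + x) = 3 + K + 2*x)
(t(A, Q(3, -1)) - 151)*s = ((3 + 3 + 2*(⅓)) - 151)*(-73) = ((3 + 3 + ⅔) - 151)*(-73) = (20/3 - 151)*(-73) = -433/3*(-73) = 31609/3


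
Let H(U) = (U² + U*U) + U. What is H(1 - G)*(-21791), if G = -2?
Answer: -457611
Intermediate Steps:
H(U) = U + 2*U² (H(U) = (U² + U²) + U = 2*U² + U = U + 2*U²)
H(1 - G)*(-21791) = ((1 - 1*(-2))*(1 + 2*(1 - 1*(-2))))*(-21791) = ((1 + 2)*(1 + 2*(1 + 2)))*(-21791) = (3*(1 + 2*3))*(-21791) = (3*(1 + 6))*(-21791) = (3*7)*(-21791) = 21*(-21791) = -457611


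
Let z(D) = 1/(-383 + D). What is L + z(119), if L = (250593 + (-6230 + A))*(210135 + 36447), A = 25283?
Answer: 17553320392607/264 ≈ 6.6490e+10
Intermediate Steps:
L = 66489849972 (L = (250593 + (-6230 + 25283))*(210135 + 36447) = (250593 + 19053)*246582 = 269646*246582 = 66489849972)
L + z(119) = 66489849972 + 1/(-383 + 119) = 66489849972 + 1/(-264) = 66489849972 - 1/264 = 17553320392607/264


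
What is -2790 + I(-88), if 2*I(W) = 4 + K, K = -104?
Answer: -2840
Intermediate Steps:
I(W) = -50 (I(W) = (4 - 104)/2 = (½)*(-100) = -50)
-2790 + I(-88) = -2790 - 50 = -2840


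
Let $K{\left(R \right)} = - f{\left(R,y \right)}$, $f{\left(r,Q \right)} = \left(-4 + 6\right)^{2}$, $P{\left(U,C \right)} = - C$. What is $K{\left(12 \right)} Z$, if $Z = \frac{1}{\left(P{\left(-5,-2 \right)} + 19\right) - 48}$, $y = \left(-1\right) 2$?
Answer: $\frac{4}{27} \approx 0.14815$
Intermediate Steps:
$y = -2$
$f{\left(r,Q \right)} = 4$ ($f{\left(r,Q \right)} = 2^{2} = 4$)
$K{\left(R \right)} = -4$ ($K{\left(R \right)} = \left(-1\right) 4 = -4$)
$Z = - \frac{1}{27}$ ($Z = \frac{1}{\left(\left(-1\right) \left(-2\right) + 19\right) - 48} = \frac{1}{\left(2 + 19\right) - 48} = \frac{1}{21 - 48} = \frac{1}{-27} = - \frac{1}{27} \approx -0.037037$)
$K{\left(12 \right)} Z = \left(-4\right) \left(- \frac{1}{27}\right) = \frac{4}{27}$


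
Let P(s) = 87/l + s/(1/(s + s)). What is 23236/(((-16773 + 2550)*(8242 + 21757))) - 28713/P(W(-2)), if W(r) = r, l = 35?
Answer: -428789964002647/156590010159 ≈ -2738.3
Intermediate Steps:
P(s) = 87/35 + 2*s² (P(s) = 87/35 + s/(1/(s + s)) = 87*(1/35) + s/(1/(2*s)) = 87/35 + s/((1/(2*s))) = 87/35 + s*(2*s) = 87/35 + 2*s²)
23236/(((-16773 + 2550)*(8242 + 21757))) - 28713/P(W(-2)) = 23236/(((-16773 + 2550)*(8242 + 21757))) - 28713/(87/35 + 2*(-2)²) = 23236/((-14223*29999)) - 28713/(87/35 + 2*4) = 23236/(-426675777) - 28713/(87/35 + 8) = 23236*(-1/426675777) - 28713/367/35 = -23236/426675777 - 28713*35/367 = -23236/426675777 - 1004955/367 = -428789964002647/156590010159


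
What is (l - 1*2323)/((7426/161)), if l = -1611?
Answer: -316687/3713 ≈ -85.291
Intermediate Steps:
(l - 1*2323)/((7426/161)) = (-1611 - 1*2323)/((7426/161)) = (-1611 - 2323)/((7426*(1/161))) = -3934/7426/161 = -3934*161/7426 = -316687/3713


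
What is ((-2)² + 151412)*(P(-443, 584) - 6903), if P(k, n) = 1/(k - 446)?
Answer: -929204863488/889 ≈ -1.0452e+9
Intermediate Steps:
P(k, n) = 1/(-446 + k)
((-2)² + 151412)*(P(-443, 584) - 6903) = ((-2)² + 151412)*(1/(-446 - 443) - 6903) = (4 + 151412)*(1/(-889) - 6903) = 151416*(-1/889 - 6903) = 151416*(-6136768/889) = -929204863488/889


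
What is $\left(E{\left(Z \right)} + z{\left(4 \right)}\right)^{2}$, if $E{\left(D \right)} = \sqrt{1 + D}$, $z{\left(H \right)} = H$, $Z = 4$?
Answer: $\left(4 + \sqrt{5}\right)^{2} \approx 38.889$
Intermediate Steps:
$\left(E{\left(Z \right)} + z{\left(4 \right)}\right)^{2} = \left(\sqrt{1 + 4} + 4\right)^{2} = \left(\sqrt{5} + 4\right)^{2} = \left(4 + \sqrt{5}\right)^{2}$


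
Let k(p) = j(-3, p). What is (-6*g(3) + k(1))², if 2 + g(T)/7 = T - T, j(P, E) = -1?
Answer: 6889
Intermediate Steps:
g(T) = -14 (g(T) = -14 + 7*(T - T) = -14 + 7*0 = -14 + 0 = -14)
k(p) = -1
(-6*g(3) + k(1))² = (-6*(-14) - 1)² = (84 - 1)² = 83² = 6889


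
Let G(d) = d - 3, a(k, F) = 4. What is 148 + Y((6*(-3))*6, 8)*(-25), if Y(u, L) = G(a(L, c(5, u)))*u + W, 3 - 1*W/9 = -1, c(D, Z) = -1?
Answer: 1948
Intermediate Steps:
G(d) = -3 + d
W = 36 (W = 27 - 9*(-1) = 27 + 9 = 36)
Y(u, L) = 36 + u (Y(u, L) = (-3 + 4)*u + 36 = 1*u + 36 = u + 36 = 36 + u)
148 + Y((6*(-3))*6, 8)*(-25) = 148 + (36 + (6*(-3))*6)*(-25) = 148 + (36 - 18*6)*(-25) = 148 + (36 - 108)*(-25) = 148 - 72*(-25) = 148 + 1800 = 1948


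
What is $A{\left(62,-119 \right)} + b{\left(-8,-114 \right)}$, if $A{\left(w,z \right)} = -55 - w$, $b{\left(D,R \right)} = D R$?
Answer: $795$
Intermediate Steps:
$A{\left(62,-119 \right)} + b{\left(-8,-114 \right)} = \left(-55 - 62\right) - -912 = \left(-55 - 62\right) + 912 = -117 + 912 = 795$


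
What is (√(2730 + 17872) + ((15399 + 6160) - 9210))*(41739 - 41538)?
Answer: 2482149 + 201*√20602 ≈ 2.5110e+6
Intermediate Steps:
(√(2730 + 17872) + ((15399 + 6160) - 9210))*(41739 - 41538) = (√20602 + (21559 - 9210))*201 = (√20602 + 12349)*201 = (12349 + √20602)*201 = 2482149 + 201*√20602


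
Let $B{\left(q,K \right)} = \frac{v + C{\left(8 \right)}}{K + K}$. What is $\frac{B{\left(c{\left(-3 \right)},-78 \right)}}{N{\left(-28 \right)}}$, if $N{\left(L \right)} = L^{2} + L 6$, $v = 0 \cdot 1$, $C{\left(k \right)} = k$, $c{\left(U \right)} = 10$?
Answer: $- \frac{1}{12012} \approx -8.325 \cdot 10^{-5}$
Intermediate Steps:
$v = 0$
$N{\left(L \right)} = L^{2} + 6 L$
$B{\left(q,K \right)} = \frac{4}{K}$ ($B{\left(q,K \right)} = \frac{0 + 8}{K + K} = \frac{8}{2 K} = 8 \frac{1}{2 K} = \frac{4}{K}$)
$\frac{B{\left(c{\left(-3 \right)},-78 \right)}}{N{\left(-28 \right)}} = \frac{4 \frac{1}{-78}}{\left(-28\right) \left(6 - 28\right)} = \frac{4 \left(- \frac{1}{78}\right)}{\left(-28\right) \left(-22\right)} = - \frac{2}{39 \cdot 616} = \left(- \frac{2}{39}\right) \frac{1}{616} = - \frac{1}{12012}$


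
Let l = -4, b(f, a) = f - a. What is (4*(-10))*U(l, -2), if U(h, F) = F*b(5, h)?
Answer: 720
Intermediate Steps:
U(h, F) = F*(5 - h)
(4*(-10))*U(l, -2) = (4*(-10))*(-2*(5 - 1*(-4))) = -(-80)*(5 + 4) = -(-80)*9 = -40*(-18) = 720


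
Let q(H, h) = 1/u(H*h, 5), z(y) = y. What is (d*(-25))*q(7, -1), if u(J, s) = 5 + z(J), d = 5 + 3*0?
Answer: 125/2 ≈ 62.500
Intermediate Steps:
d = 5 (d = 5 + 0 = 5)
u(J, s) = 5 + J
q(H, h) = 1/(5 + H*h)
(d*(-25))*q(7, -1) = (5*(-25))/(5 + 7*(-1)) = -125/(5 - 7) = -125/(-2) = -125*(-1/2) = 125/2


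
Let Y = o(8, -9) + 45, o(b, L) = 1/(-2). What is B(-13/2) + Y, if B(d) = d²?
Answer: 347/4 ≈ 86.750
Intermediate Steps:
o(b, L) = -½
Y = 89/2 (Y = -½ + 45 = 89/2 ≈ 44.500)
B(-13/2) + Y = (-13/2)² + 89/2 = 169/4 + 89/2 = 347/4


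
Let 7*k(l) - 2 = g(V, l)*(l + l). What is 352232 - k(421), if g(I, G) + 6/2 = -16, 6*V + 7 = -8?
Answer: 2481620/7 ≈ 3.5452e+5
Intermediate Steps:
V = -5/2 (V = -7/6 + (⅙)*(-8) = -7/6 - 4/3 = -5/2 ≈ -2.5000)
g(I, G) = -19 (g(I, G) = -3 - 16 = -19)
k(l) = 2/7 - 38*l/7 (k(l) = 2/7 + (-19*(l + l))/7 = 2/7 + (-38*l)/7 = 2/7 - 38*l/7)
352232 - k(421) = 352232 - (2/7 - 38/7*421) = 352232 - (2/7 - 15998/7) = 352232 - 1*(-15996/7) = 352232 + 15996/7 = 2481620/7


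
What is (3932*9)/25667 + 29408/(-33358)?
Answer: 212828884/428099893 ≈ 0.49715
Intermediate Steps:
(3932*9)/25667 + 29408/(-33358) = 35388*(1/25667) + 29408*(-1/33358) = 35388/25667 - 14704/16679 = 212828884/428099893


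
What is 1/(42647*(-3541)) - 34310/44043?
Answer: -5181257000413/6651066748161 ≈ -0.77901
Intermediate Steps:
1/(42647*(-3541)) - 34310/44043 = (1/42647)*(-1/3541) - 34310*1/44043 = -1/151013027 - 34310/44043 = -5181257000413/6651066748161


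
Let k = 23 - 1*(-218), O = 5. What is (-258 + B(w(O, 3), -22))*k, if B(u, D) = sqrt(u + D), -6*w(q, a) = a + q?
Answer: -62178 + 241*I*sqrt(210)/3 ≈ -62178.0 + 1164.1*I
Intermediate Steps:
w(q, a) = -a/6 - q/6 (w(q, a) = -(a + q)/6 = -a/6 - q/6)
B(u, D) = sqrt(D + u)
k = 241 (k = 23 + 218 = 241)
(-258 + B(w(O, 3), -22))*k = (-258 + sqrt(-22 + (-1/6*3 - 1/6*5)))*241 = (-258 + sqrt(-22 + (-1/2 - 5/6)))*241 = (-258 + sqrt(-22 - 4/3))*241 = (-258 + sqrt(-70/3))*241 = (-258 + I*sqrt(210)/3)*241 = -62178 + 241*I*sqrt(210)/3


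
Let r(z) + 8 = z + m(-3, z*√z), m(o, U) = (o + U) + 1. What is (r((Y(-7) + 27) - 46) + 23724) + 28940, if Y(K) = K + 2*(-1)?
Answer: 52626 - 56*I*√7 ≈ 52626.0 - 148.16*I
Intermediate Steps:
Y(K) = -2 + K (Y(K) = K - 2 = -2 + K)
m(o, U) = 1 + U + o (m(o, U) = (U + o) + 1 = 1 + U + o)
r(z) = -10 + z + z^(3/2) (r(z) = -8 + (z + (1 + z*√z - 3)) = -8 + (z + (1 + z^(3/2) - 3)) = -8 + (z + (-2 + z^(3/2))) = -8 + (-2 + z + z^(3/2)) = -10 + z + z^(3/2))
(r((Y(-7) + 27) - 46) + 23724) + 28940 = ((-10 + (((-2 - 7) + 27) - 46) + (((-2 - 7) + 27) - 46)^(3/2)) + 23724) + 28940 = ((-10 + ((-9 + 27) - 46) + ((-9 + 27) - 46)^(3/2)) + 23724) + 28940 = ((-10 + (18 - 46) + (18 - 46)^(3/2)) + 23724) + 28940 = ((-10 - 28 + (-28)^(3/2)) + 23724) + 28940 = ((-10 - 28 - 56*I*√7) + 23724) + 28940 = ((-38 - 56*I*√7) + 23724) + 28940 = (23686 - 56*I*√7) + 28940 = 52626 - 56*I*√7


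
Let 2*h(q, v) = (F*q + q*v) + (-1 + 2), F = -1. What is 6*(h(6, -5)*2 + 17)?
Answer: -108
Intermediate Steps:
h(q, v) = ½ - q/2 + q*v/2 (h(q, v) = ((-q + q*v) + (-1 + 2))/2 = ((-q + q*v) + 1)/2 = (1 - q + q*v)/2 = ½ - q/2 + q*v/2)
6*(h(6, -5)*2 + 17) = 6*((½ - ½*6 + (½)*6*(-5))*2 + 17) = 6*((½ - 3 - 15)*2 + 17) = 6*(-35/2*2 + 17) = 6*(-35 + 17) = 6*(-18) = -108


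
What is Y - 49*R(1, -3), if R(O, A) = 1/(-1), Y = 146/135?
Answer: 6761/135 ≈ 50.081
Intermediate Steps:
Y = 146/135 (Y = 146*(1/135) = 146/135 ≈ 1.0815)
R(O, A) = -1
Y - 49*R(1, -3) = 146/135 - 49*(-1) = 146/135 + 49 = 6761/135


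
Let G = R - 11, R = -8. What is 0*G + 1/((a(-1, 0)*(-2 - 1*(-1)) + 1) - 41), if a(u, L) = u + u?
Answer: -1/38 ≈ -0.026316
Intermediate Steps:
a(u, L) = 2*u
G = -19 (G = -8 - 11 = -19)
0*G + 1/((a(-1, 0)*(-2 - 1*(-1)) + 1) - 41) = 0*(-19) + 1/(((2*(-1))*(-2 - 1*(-1)) + 1) - 41) = 0 + 1/((-2*(-2 + 1) + 1) - 41) = 0 + 1/((-2*(-1) + 1) - 41) = 0 + 1/((2 + 1) - 41) = 0 + 1/(3 - 41) = 0 + 1/(-38) = 0 - 1/38 = -1/38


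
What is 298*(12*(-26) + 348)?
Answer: 10728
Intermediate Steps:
298*(12*(-26) + 348) = 298*(-312 + 348) = 298*36 = 10728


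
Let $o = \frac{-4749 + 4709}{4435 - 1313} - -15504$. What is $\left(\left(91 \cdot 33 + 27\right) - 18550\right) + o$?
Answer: $- \frac{24996}{1561} \approx -16.013$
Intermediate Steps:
$o = \frac{24201724}{1561}$ ($o = - \frac{40}{3122} + 15504 = \left(-40\right) \frac{1}{3122} + 15504 = - \frac{20}{1561} + 15504 = \frac{24201724}{1561} \approx 15504.0$)
$\left(\left(91 \cdot 33 + 27\right) - 18550\right) + o = \left(\left(91 \cdot 33 + 27\right) - 18550\right) + \frac{24201724}{1561} = \left(\left(3003 + 27\right) - 18550\right) + \frac{24201724}{1561} = \left(3030 - 18550\right) + \frac{24201724}{1561} = -15520 + \frac{24201724}{1561} = - \frac{24996}{1561}$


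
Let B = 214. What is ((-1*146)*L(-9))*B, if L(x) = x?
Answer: 281196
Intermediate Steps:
((-1*146)*L(-9))*B = (-1*146*(-9))*214 = -146*(-9)*214 = 1314*214 = 281196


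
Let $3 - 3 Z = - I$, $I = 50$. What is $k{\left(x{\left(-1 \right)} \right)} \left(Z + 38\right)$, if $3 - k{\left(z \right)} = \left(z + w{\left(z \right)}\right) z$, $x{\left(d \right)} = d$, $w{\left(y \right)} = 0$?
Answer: $\frac{334}{3} \approx 111.33$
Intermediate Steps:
$k{\left(z \right)} = 3 - z^{2}$ ($k{\left(z \right)} = 3 - \left(z + 0\right) z = 3 - z z = 3 - z^{2}$)
$Z = \frac{53}{3}$ ($Z = 1 - \frac{\left(-1\right) 50}{3} = 1 - - \frac{50}{3} = 1 + \frac{50}{3} = \frac{53}{3} \approx 17.667$)
$k{\left(x{\left(-1 \right)} \right)} \left(Z + 38\right) = \left(3 - \left(-1\right)^{2}\right) \left(\frac{53}{3} + 38\right) = \left(3 - 1\right) \frac{167}{3} = 2 \cdot \frac{167}{3} = \frac{334}{3}$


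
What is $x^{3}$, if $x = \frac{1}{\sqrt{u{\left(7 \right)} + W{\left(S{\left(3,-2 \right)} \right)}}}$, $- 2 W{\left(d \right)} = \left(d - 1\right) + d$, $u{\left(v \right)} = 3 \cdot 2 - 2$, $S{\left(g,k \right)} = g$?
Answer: $\frac{2 \sqrt{6}}{9} \approx 0.54433$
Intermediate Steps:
$u{\left(v \right)} = 4$ ($u{\left(v \right)} = 6 - 2 = 4$)
$W{\left(d \right)} = \frac{1}{2} - d$ ($W{\left(d \right)} = - \frac{\left(d - 1\right) + d}{2} = - \frac{\left(-1 + d\right) + d}{2} = - \frac{-1 + 2 d}{2} = \frac{1}{2} - d$)
$x = \frac{\sqrt{6}}{3}$ ($x = \frac{1}{\sqrt{4 + \left(\frac{1}{2} - 3\right)}} = \frac{1}{\sqrt{4 - \frac{5}{2}}} = \frac{1}{\sqrt{\frac{3}{2}}} = \frac{1}{\frac{1}{2} \sqrt{6}} = \frac{\sqrt{6}}{3} \approx 0.8165$)
$x^{3} = \left(\frac{\sqrt{6}}{3}\right)^{3} = \frac{2 \sqrt{6}}{9}$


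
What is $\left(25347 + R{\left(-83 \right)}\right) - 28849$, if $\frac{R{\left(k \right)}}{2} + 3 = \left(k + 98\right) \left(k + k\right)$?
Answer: $-8488$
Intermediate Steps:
$R{\left(k \right)} = -6 + 4 k \left(98 + k\right)$ ($R{\left(k \right)} = -6 + 2 \left(k + 98\right) \left(k + k\right) = -6 + 2 \left(98 + k\right) 2 k = -6 + 2 \cdot 2 k \left(98 + k\right) = -6 + 4 k \left(98 + k\right)$)
$\left(25347 + R{\left(-83 \right)}\right) - 28849 = \left(25347 + \left(-6 + 4 \left(-83\right)^{2} + 392 \left(-83\right)\right)\right) - 28849 = \left(25347 - 4986\right) - 28849 = 20361 - 28849 = -8488$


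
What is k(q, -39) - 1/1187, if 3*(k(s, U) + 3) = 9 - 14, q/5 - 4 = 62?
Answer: -16621/3561 ≈ -4.6675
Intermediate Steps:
q = 330 (q = 20 + 5*62 = 20 + 310 = 330)
k(s, U) = -14/3 (k(s, U) = -3 + (9 - 14)/3 = -3 + (⅓)*(-5) = -3 - 5/3 = -14/3)
k(q, -39) - 1/1187 = -14/3 - 1/1187 = -16621/3561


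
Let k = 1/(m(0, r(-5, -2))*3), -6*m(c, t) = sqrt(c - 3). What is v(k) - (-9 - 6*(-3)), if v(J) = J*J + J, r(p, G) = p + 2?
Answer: -31/3 + 2*I*sqrt(3)/3 ≈ -10.333 + 1.1547*I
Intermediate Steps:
r(p, G) = 2 + p
m(c, t) = -sqrt(-3 + c)/6 (m(c, t) = -sqrt(c - 3)/6 = -sqrt(-3 + c)/6)
k = 2*I*sqrt(3)/3 (k = 1/(-sqrt(-3 + 0)/6*3) = 1/(-I*sqrt(3)/6*3) = 1/(-I*sqrt(3)/2) = 2*I*sqrt(3)/3 ≈ 1.1547*I)
v(J) = J + J**2 (v(J) = J**2 + J = J + J**2)
v(k) - (-9 - 6*(-3)) = (2*I*sqrt(3)/3)*(1 + 2*I*sqrt(3)/3) - (-9 - 6*(-3)) = 2*I*sqrt(3)*(1 + 2*I*sqrt(3)/3)/3 - (-9 + 18) = 2*I*sqrt(3)*(1 + 2*I*sqrt(3)/3)/3 - 1*9 = 2*I*sqrt(3)*(1 + 2*I*sqrt(3)/3)/3 - 9 = -9 + 2*I*sqrt(3)*(1 + 2*I*sqrt(3)/3)/3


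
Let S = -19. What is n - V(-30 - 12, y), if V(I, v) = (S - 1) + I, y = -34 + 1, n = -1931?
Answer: -1869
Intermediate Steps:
y = -33
V(I, v) = -20 + I (V(I, v) = (-19 - 1) + I = -20 + I)
n - V(-30 - 12, y) = -1931 - (-20 + (-30 - 12)) = -1931 - (-20 - 42) = -1931 - 1*(-62) = -1931 + 62 = -1869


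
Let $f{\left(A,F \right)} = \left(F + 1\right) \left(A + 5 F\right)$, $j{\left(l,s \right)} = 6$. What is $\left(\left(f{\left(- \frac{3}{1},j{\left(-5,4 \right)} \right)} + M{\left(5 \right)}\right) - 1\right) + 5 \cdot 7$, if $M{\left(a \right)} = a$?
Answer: $228$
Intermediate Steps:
$f{\left(A,F \right)} = \left(1 + F\right) \left(A + 5 F\right)$
$\left(\left(f{\left(- \frac{3}{1},j{\left(-5,4 \right)} \right)} + M{\left(5 \right)}\right) - 1\right) + 5 \cdot 7 = \left(\left(\left(- \frac{3}{1} + 5 \cdot 6 + 5 \cdot 6^{2} + - \frac{3}{1} \cdot 6\right) + 5\right) - 1\right) + 5 \cdot 7 = \left(\left(\left(\left(-3\right) 1 + 30 + 5 \cdot 36 + \left(-3\right) 1 \cdot 6\right) + 5\right) - 1\right) + 35 = \left(\left(\left(-3 + 30 + 180 - 18\right) + 5\right) - 1\right) + 35 = \left(\left(189 + 5\right) - 1\right) + 35 = \left(194 - 1\right) + 35 = 193 + 35 = 228$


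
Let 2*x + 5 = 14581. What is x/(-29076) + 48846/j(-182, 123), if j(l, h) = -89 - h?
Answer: -177723919/770514 ≈ -230.66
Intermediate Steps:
x = 7288 (x = -5/2 + (½)*14581 = -5/2 + 14581/2 = 7288)
x/(-29076) + 48846/j(-182, 123) = 7288/(-29076) + 48846/(-89 - 1*123) = 7288*(-1/29076) + 48846/(-89 - 123) = -1822/7269 + 48846/(-212) = -1822/7269 + 48846*(-1/212) = -1822/7269 - 24423/106 = -177723919/770514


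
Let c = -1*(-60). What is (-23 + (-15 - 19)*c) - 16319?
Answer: -18382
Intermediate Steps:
c = 60
(-23 + (-15 - 19)*c) - 16319 = (-23 + (-15 - 19)*60) - 16319 = (-23 - 34*60) - 16319 = (-23 - 2040) - 16319 = -2063 - 16319 = -18382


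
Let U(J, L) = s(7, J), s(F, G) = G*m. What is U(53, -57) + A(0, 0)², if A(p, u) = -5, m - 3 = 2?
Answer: 290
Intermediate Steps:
m = 5 (m = 3 + 2 = 5)
s(F, G) = 5*G (s(F, G) = G*5 = 5*G)
U(J, L) = 5*J
U(53, -57) + A(0, 0)² = 5*53 + (-5)² = 265 + 25 = 290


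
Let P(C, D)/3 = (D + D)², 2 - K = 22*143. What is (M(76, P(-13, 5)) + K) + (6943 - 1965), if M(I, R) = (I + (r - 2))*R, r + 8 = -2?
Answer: 21034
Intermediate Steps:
r = -10 (r = -8 - 2 = -10)
K = -3144 (K = 2 - 22*143 = 2 - 1*3146 = 2 - 3146 = -3144)
P(C, D) = 12*D² (P(C, D) = 3*(D + D)² = 3*(2*D)² = 3*(4*D²) = 12*D²)
M(I, R) = R*(-12 + I) (M(I, R) = (I + (-10 - 2))*R = (I - 12)*R = (-12 + I)*R = R*(-12 + I))
(M(76, P(-13, 5)) + K) + (6943 - 1965) = ((12*5²)*(-12 + 76) - 3144) + (6943 - 1965) = ((12*25)*64 - 3144) + 4978 = (300*64 - 3144) + 4978 = (19200 - 3144) + 4978 = 16056 + 4978 = 21034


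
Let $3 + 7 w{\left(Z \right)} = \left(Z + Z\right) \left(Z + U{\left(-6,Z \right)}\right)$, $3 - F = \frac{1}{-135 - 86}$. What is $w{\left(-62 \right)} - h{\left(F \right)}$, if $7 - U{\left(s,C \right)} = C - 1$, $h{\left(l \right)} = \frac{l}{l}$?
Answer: $- \frac{1002}{7} \approx -143.14$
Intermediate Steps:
$F = \frac{664}{221}$ ($F = 3 - \frac{1}{-135 - 86} = 3 - \frac{1}{-221} = 3 - - \frac{1}{221} = 3 + \frac{1}{221} = \frac{664}{221} \approx 3.0045$)
$h{\left(l \right)} = 1$
$U{\left(s,C \right)} = 8 - C$ ($U{\left(s,C \right)} = 7 - \left(C - 1\right) = 7 - \left(-1 + C\right) = 8 - C$)
$w{\left(Z \right)} = - \frac{3}{7} + \frac{16 Z}{7}$ ($w{\left(Z \right)} = - \frac{3}{7} + \frac{\left(Z + Z\right) \left(Z - \left(-8 + Z\right)\right)}{7} = - \frac{3}{7} + \frac{2 Z 8}{7} = - \frac{3}{7} + \frac{16 Z}{7}$)
$w{\left(-62 \right)} - h{\left(F \right)} = \left(- \frac{3}{7} + \frac{16}{7} \left(-62\right)\right) - 1 = \left(- \frac{3}{7} - \frac{992}{7}\right) - 1 = - \frac{995}{7} - 1 = - \frac{1002}{7}$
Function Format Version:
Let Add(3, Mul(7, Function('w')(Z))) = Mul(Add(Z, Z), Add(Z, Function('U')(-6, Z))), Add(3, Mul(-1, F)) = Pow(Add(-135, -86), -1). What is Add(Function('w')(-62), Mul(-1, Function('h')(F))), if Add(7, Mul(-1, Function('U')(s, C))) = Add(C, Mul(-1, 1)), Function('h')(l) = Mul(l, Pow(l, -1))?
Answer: Rational(-1002, 7) ≈ -143.14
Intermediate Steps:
F = Rational(664, 221) (F = Add(3, Mul(-1, Pow(Add(-135, -86), -1))) = Add(3, Mul(-1, Pow(-221, -1))) = Add(3, Mul(-1, Rational(-1, 221))) = Add(3, Rational(1, 221)) = Rational(664, 221) ≈ 3.0045)
Function('h')(l) = 1
Function('U')(s, C) = Add(8, Mul(-1, C)) (Function('U')(s, C) = Add(7, Mul(-1, Add(C, Mul(-1, 1)))) = Add(7, Mul(-1, Add(C, -1))) = Add(7, Mul(-1, Add(-1, C))) = Add(7, Add(1, Mul(-1, C))) = Add(8, Mul(-1, C)))
Function('w')(Z) = Add(Rational(-3, 7), Mul(Rational(16, 7), Z)) (Function('w')(Z) = Add(Rational(-3, 7), Mul(Rational(1, 7), Mul(Add(Z, Z), Add(Z, Add(8, Mul(-1, Z)))))) = Add(Rational(-3, 7), Mul(Rational(1, 7), Mul(Mul(2, Z), 8))) = Add(Rational(-3, 7), Mul(Rational(1, 7), Mul(16, Z))) = Add(Rational(-3, 7), Mul(Rational(16, 7), Z)))
Add(Function('w')(-62), Mul(-1, Function('h')(F))) = Add(Add(Rational(-3, 7), Mul(Rational(16, 7), -62)), Mul(-1, 1)) = Add(Add(Rational(-3, 7), Rational(-992, 7)), -1) = Add(Rational(-995, 7), -1) = Rational(-1002, 7)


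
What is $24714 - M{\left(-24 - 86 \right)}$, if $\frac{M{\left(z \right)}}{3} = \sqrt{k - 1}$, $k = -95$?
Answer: $24714 - 12 i \sqrt{6} \approx 24714.0 - 29.394 i$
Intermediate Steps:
$M{\left(z \right)} = 12 i \sqrt{6}$ ($M{\left(z \right)} = 3 \sqrt{-95 - 1} = 3 \sqrt{-96} = 3 \cdot 4 i \sqrt{6} = 12 i \sqrt{6}$)
$24714 - M{\left(-24 - 86 \right)} = 24714 - 12 i \sqrt{6}$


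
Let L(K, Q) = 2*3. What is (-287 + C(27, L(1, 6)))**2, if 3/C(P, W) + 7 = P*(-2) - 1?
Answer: 316733209/3844 ≈ 82397.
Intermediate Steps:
L(K, Q) = 6
C(P, W) = 3/(-8 - 2*P) (C(P, W) = 3/(-7 + (P*(-2) - 1)) = 3/(-7 + (-2*P - 1)) = 3/(-7 + (-1 - 2*P)) = 3/(-8 - 2*P))
(-287 + C(27, L(1, 6)))**2 = (-287 - 3/(8 + 2*27))**2 = (-287 - 3/(8 + 54))**2 = (-287 - 3/62)**2 = (-17797/62)**2 = 316733209/3844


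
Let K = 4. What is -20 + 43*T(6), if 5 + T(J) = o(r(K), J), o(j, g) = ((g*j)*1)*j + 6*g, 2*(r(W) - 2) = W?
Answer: 5441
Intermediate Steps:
r(W) = 2 + W/2
o(j, g) = 6*g + g*j² (o(j, g) = (g*j)*j + 6*g = g*j² + 6*g = 6*g + g*j²)
T(J) = -5 + 22*J (T(J) = -5 + J*(6 + (2 + (½)*4)²) = -5 + J*(6 + (2 + 2)²) = -5 + J*(6 + 4²) = -5 + J*(6 + 16) = -5 + J*22 = -5 + 22*J)
-20 + 43*T(6) = -20 + 43*(-5 + 22*6) = -20 + 43*(-5 + 132) = -20 + 43*127 = -20 + 5461 = 5441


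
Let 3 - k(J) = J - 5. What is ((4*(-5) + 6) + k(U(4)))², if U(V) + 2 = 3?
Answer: 49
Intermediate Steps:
U(V) = 1 (U(V) = -2 + 3 = 1)
k(J) = 8 - J (k(J) = 3 - (J - 5) = 3 - (-5 + J) = 3 + (5 - J) = 8 - J)
((4*(-5) + 6) + k(U(4)))² = ((4*(-5) + 6) + (8 - 1*1))² = ((-20 + 6) + (8 - 1))² = (-14 + 7)² = (-7)² = 49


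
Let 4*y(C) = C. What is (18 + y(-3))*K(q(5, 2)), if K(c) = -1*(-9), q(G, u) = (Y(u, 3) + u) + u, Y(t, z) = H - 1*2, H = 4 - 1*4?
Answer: 621/4 ≈ 155.25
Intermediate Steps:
H = 0 (H = 4 - 4 = 0)
Y(t, z) = -2 (Y(t, z) = 0 - 1*2 = 0 - 2 = -2)
y(C) = C/4
q(G, u) = -2 + 2*u (q(G, u) = (-2 + u) + u = -2 + 2*u)
K(c) = 9
(18 + y(-3))*K(q(5, 2)) = (18 + (1/4)*(-3))*9 = (18 - 3/4)*9 = (69/4)*9 = 621/4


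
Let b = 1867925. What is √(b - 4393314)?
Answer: I*√2525389 ≈ 1589.1*I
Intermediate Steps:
√(b - 4393314) = √(1867925 - 4393314) = √(-2525389) = I*√2525389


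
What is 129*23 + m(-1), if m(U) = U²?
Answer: 2968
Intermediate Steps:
129*23 + m(-1) = 129*23 + (-1)² = 2967 + 1 = 2968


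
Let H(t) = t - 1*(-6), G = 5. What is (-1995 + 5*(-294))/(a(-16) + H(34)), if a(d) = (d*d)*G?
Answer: -21/8 ≈ -2.6250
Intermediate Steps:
H(t) = 6 + t (H(t) = t + 6 = 6 + t)
a(d) = 5*d² (a(d) = (d*d)*5 = d²*5 = 5*d²)
(-1995 + 5*(-294))/(a(-16) + H(34)) = (-1995 + 5*(-294))/(5*(-16)² + (6 + 34)) = (-1995 - 1470)/(5*256 + 40) = -3465/(1280 + 40) = -3465/1320 = -3465*1/1320 = -21/8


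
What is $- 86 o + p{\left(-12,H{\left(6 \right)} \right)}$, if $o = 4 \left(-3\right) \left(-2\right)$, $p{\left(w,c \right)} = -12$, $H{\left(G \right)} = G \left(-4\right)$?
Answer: $-2076$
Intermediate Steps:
$H{\left(G \right)} = - 4 G$
$o = 24$ ($o = \left(-12\right) \left(-2\right) = 24$)
$- 86 o + p{\left(-12,H{\left(6 \right)} \right)} = \left(-86\right) 24 - 12 = -2064 - 12 = -2076$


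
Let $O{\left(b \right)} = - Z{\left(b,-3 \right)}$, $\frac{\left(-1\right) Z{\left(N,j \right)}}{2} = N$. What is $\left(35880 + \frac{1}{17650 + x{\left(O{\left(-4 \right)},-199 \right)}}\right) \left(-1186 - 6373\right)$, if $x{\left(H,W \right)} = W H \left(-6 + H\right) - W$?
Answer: $- \frac{1203931900321}{4439} \approx -2.7122 \cdot 10^{8}$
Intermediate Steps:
$Z{\left(N,j \right)} = - 2 N$
$O{\left(b \right)} = 2 b$ ($O{\left(b \right)} = - \left(-2\right) b = 2 b$)
$x{\left(H,W \right)} = - W + H W \left(-6 + H\right)$ ($x{\left(H,W \right)} = H W \left(-6 + H\right) - W = - W + H W \left(-6 + H\right)$)
$\left(35880 + \frac{1}{17650 + x{\left(O{\left(-4 \right)},-199 \right)}}\right) \left(-1186 - 6373\right) = \left(35880 + \frac{1}{17650 - 199 \left(-1 + \left(2 \left(-4\right)\right)^{2} - 6 \cdot 2 \left(-4\right)\right)}\right) \left(-1186 - 6373\right) = \left(35880 + \frac{1}{17650 - 199 \left(-1 + \left(-8\right)^{2} - -48\right)}\right) \left(-7559\right) = \left(35880 + \frac{1}{17650 - 199 \left(-1 + 64 + 48\right)}\right) \left(-7559\right) = \left(35880 + \frac{1}{17650 - 22089}\right) \left(-7559\right) = \left(35880 + \frac{1}{-4439}\right) \left(-7559\right) = \left(35880 - \frac{1}{4439}\right) \left(-7559\right) = \frac{159271319}{4439} \left(-7559\right) = - \frac{1203931900321}{4439}$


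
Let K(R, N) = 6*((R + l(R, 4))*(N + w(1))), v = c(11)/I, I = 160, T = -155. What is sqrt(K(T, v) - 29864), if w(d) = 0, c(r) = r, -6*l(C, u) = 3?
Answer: I*sqrt(47885030)/40 ≈ 173.0*I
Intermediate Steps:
l(C, u) = -1/2 (l(C, u) = -1/6*3 = -1/2)
v = 11/160 ≈ 0.068750
K(R, N) = 6*N*(-1/2 + R) (K(R, N) = 6*((R - 1/2)*(N + 0)) = 6*((-1/2 + R)*N) = 6*(N*(-1/2 + R)) = 6*N*(-1/2 + R))
sqrt(K(T, v) - 29864) = sqrt(3*(11/160)*(-1 + 2*(-155)) - 29864) = sqrt(3*(11/160)*(-1 - 310) - 29864) = sqrt(3*(11/160)*(-311) - 29864) = sqrt(-10263/160 - 29864) = sqrt(-4788503/160) = I*sqrt(47885030)/40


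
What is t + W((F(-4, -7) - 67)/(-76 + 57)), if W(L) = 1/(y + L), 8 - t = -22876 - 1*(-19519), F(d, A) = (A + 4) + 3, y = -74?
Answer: 4505716/1339 ≈ 3365.0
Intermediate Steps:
F(d, A) = 7 + A (F(d, A) = (4 + A) + 3 = 7 + A)
t = 3365 (t = 8 - (-22876 - 1*(-19519)) = 8 - (-22876 + 19519) = 8 - 1*(-3357) = 8 + 3357 = 3365)
W(L) = 1/(-74 + L)
t + W((F(-4, -7) - 67)/(-76 + 57)) = 3365 + 1/(-74 + ((7 - 7) - 67)/(-76 + 57)) = 3365 + 1/(-74 + (0 - 67)/(-19)) = 3365 + 1/(-74 - 67*(-1/19)) = 3365 + 1/(-74 + 67/19) = 3365 + 1/(-1339/19) = 3365 - 19/1339 = 4505716/1339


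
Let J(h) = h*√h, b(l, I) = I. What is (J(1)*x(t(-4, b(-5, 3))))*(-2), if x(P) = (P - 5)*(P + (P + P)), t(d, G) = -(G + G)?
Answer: -396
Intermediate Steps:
J(h) = h^(3/2)
t(d, G) = -2*G
x(P) = 3*P*(-5 + P) (x(P) = (-5 + P)*(P + 2*P) = (-5 + P)*(3*P) = 3*P*(-5 + P))
(J(1)*x(t(-4, b(-5, 3))))*(-2) = (1^(3/2)*(3*(-2*3)*(-5 - 2*3)))*(-2) = (1*(3*(-6)*(-5 - 6)))*(-2) = (1*(3*(-6)*(-11)))*(-2) = (1*198)*(-2) = 198*(-2) = -396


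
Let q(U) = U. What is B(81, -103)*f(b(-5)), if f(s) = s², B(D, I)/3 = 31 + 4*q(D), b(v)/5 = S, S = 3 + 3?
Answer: 958500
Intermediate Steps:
S = 6
b(v) = 30 (b(v) = 5*6 = 30)
B(D, I) = 93 + 12*D (B(D, I) = 3*(31 + 4*D) = 93 + 12*D)
B(81, -103)*f(b(-5)) = (93 + 12*81)*30² = (93 + 972)*900 = 1065*900 = 958500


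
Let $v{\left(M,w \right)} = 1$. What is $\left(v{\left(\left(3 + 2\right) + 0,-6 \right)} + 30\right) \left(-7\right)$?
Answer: $-217$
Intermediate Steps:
$\left(v{\left(\left(3 + 2\right) + 0,-6 \right)} + 30\right) \left(-7\right) = \left(1 + 30\right) \left(-7\right) = 31 \left(-7\right) = -217$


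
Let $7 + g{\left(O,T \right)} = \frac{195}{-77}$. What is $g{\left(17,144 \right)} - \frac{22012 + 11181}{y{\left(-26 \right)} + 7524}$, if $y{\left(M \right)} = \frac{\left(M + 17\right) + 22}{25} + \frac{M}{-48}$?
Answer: $- \frac{4847553758}{347657849} \approx -13.943$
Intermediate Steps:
$y{\left(M \right)} = \frac{39}{25} + \frac{23 M}{1200}$ ($y{\left(M \right)} = \left(\left(17 + M\right) + 22\right) \frac{1}{25} + M \left(- \frac{1}{48}\right) = \left(39 + M\right) \frac{1}{25} - \frac{M}{48} = \left(\frac{39}{25} + \frac{M}{25}\right) - \frac{M}{48} = \frac{39}{25} + \frac{23 M}{1200}$)
$g{\left(O,T \right)} = - \frac{734}{77}$ ($g{\left(O,T \right)} = -7 + \frac{195}{-77} = -7 + 195 \left(- \frac{1}{77}\right) = -7 - \frac{195}{77} = - \frac{734}{77}$)
$g{\left(17,144 \right)} - \frac{22012 + 11181}{y{\left(-26 \right)} + 7524} = - \frac{734}{77} - \frac{22012 + 11181}{\left(\frac{39}{25} + \frac{23}{1200} \left(-26\right)\right) + 7524} = - \frac{734}{77} - \frac{33193}{\left(\frac{39}{25} - \frac{299}{600}\right) + 7524} = - \frac{734}{77} - \frac{33193}{\frac{637}{600} + 7524} = - \frac{734}{77} - \frac{33193}{\frac{4515037}{600}} = - \frac{734}{77} - 33193 \cdot \frac{600}{4515037} = - \frac{734}{77} - \frac{19915800}{4515037} = - \frac{4847553758}{347657849}$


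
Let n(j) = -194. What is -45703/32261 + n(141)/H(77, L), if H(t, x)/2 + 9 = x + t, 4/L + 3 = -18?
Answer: -130796729/45939664 ≈ -2.8471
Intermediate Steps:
L = -4/21 (L = 4/(-3 - 18) = 4/(-21) = 4*(-1/21) = -4/21 ≈ -0.19048)
H(t, x) = -18 + 2*t + 2*x (H(t, x) = -18 + 2*(x + t) = -18 + 2*(t + x) = -18 + (2*t + 2*x) = -18 + 2*t + 2*x)
-45703/32261 + n(141)/H(77, L) = -45703/32261 - 194/(-18 + 2*77 + 2*(-4/21)) = -45703*1/32261 - 194/(-18 + 154 - 8/21) = -45703/32261 - 194/2848/21 = -45703/32261 - 194*21/2848 = -45703/32261 - 2037/1424 = -130796729/45939664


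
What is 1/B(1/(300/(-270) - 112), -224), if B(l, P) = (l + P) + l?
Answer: -509/114025 ≈ -0.0044639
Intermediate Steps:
B(l, P) = P + 2*l (B(l, P) = (P + l) + l = P + 2*l)
1/B(1/(300/(-270) - 112), -224) = 1/(-224 + 2/(300/(-270) - 112)) = 1/(-224 + 2/(300*(-1/270) - 112)) = 1/(-224 + 2/(-10/9 - 112)) = 1/(-224 + 2/(-1018/9)) = 1/(-224 + 2*(-9/1018)) = 1/(-224 - 9/509) = 1/(-114025/509) = -509/114025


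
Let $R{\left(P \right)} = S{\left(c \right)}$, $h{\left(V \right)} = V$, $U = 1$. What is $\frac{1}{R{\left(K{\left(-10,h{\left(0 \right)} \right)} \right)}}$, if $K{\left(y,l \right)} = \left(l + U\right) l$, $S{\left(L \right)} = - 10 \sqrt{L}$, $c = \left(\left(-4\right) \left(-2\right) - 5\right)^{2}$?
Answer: $- \frac{1}{30} \approx -0.033333$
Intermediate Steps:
$c = 9$ ($c = \left(8 - 5\right)^{2} = 3^{2} = 9$)
$K{\left(y,l \right)} = l \left(1 + l\right)$ ($K{\left(y,l \right)} = \left(l + 1\right) l = \left(1 + l\right) l = l \left(1 + l\right)$)
$R{\left(P \right)} = -30$ ($R{\left(P \right)} = - 10 \sqrt{9} = \left(-10\right) 3 = -30$)
$\frac{1}{R{\left(K{\left(-10,h{\left(0 \right)} \right)} \right)}} = \frac{1}{-30} = - \frac{1}{30}$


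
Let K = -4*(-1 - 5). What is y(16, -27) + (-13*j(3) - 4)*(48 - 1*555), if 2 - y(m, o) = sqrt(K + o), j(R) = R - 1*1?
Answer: 15212 - I*sqrt(3) ≈ 15212.0 - 1.732*I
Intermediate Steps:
j(R) = -1 + R (j(R) = R - 1 = -1 + R)
K = 24 (K = -4*(-6) = 24)
y(m, o) = 2 - sqrt(24 + o)
y(16, -27) + (-13*j(3) - 4)*(48 - 1*555) = (2 - sqrt(24 - 27)) + (-13*(-1 + 3) - 4)*(48 - 1*555) = (2 - sqrt(-3)) + (-13*2 - 4)*(48 - 555) = (2 - I*sqrt(3)) + (-26 - 4)*(-507) = (2 - I*sqrt(3)) - 30*(-507) = (2 - I*sqrt(3)) + 15210 = 15212 - I*sqrt(3)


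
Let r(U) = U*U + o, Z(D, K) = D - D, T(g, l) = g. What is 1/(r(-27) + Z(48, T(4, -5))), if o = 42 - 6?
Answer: 1/765 ≈ 0.0013072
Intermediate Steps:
o = 36
Z(D, K) = 0
r(U) = 36 + U² (r(U) = U*U + 36 = U² + 36 = 36 + U²)
1/(r(-27) + Z(48, T(4, -5))) = 1/((36 + (-27)²) + 0) = 1/((36 + 729) + 0) = 1/(765 + 0) = 1/765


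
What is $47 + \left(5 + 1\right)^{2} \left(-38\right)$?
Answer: $-1321$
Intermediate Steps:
$47 + \left(5 + 1\right)^{2} \left(-38\right) = 47 + 6^{2} \left(-38\right) = 47 + 36 \left(-38\right) = 47 - 1368 = -1321$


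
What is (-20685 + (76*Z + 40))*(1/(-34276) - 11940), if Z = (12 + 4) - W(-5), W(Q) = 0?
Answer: 7951423963189/34276 ≈ 2.3198e+8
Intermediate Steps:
Z = 16 (Z = (12 + 4) - 1*0 = 16 + 0 = 16)
(-20685 + (76*Z + 40))*(1/(-34276) - 11940) = (-20685 + (76*16 + 40))*(1/(-34276) - 11940) = (-20685 + (1216 + 40))*(-1/34276 - 11940) = (-20685 + 1256)*(-409255441/34276) = -19429*(-409255441/34276) = 7951423963189/34276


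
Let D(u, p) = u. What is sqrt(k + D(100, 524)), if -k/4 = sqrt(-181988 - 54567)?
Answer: 2*sqrt(25 - 11*I*sqrt(1955)) ≈ 32.0 - 30.398*I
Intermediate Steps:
k = -44*I*sqrt(1955) (k = -4*sqrt(-181988 - 54567) = -44*I*sqrt(1955) ≈ -1945.5*I)
sqrt(k + D(100, 524)) = sqrt(-44*I*sqrt(1955) + 100) = sqrt(100 - 44*I*sqrt(1955))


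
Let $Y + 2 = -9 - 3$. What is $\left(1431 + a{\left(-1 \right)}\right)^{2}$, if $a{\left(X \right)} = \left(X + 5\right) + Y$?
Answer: $2019241$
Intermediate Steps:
$Y = -14$ ($Y = -2 - 12 = -14$)
$a{\left(X \right)} = -9 + X$ ($a{\left(X \right)} = \left(X + 5\right) - 14 = \left(5 + X\right) - 14 = -9 + X$)
$\left(1431 + a{\left(-1 \right)}\right)^{2} = \left(1431 - 10\right)^{2} = 1421^{2} = 2019241$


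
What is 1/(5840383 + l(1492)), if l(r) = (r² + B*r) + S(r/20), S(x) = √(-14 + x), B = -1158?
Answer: 31693555/200896285707302 - √1515/200896285707302 ≈ 1.5776e-7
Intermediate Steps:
l(r) = r² + √(-14 + r/20) - 1158*r (l(r) = (r² - 1158*r) + √(-14 + r/20) = r² + √(-14 + r/20) - 1158*r)
1/(5840383 + l(1492)) = 1/(5840383 + (1492² - 1158*1492 + √(-1400 + 5*1492)/10)) = 1/(5840383 + (2226064 - 1727736 + √(-1400 + 7460)/10)) = 1/(5840383 + (2226064 - 1727736 + √6060/10)) = 1/(5840383 + (2226064 - 1727736 + (2*√1515)/10)) = 1/(5840383 + (2226064 - 1727736 + √1515/5)) = 1/(5840383 + (498328 + √1515/5)) = 1/(6338711 + √1515/5)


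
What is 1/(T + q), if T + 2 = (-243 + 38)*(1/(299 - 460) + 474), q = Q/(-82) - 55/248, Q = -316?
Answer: -1637048/159067198247 ≈ -1.0292e-5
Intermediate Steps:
q = 36929/10168 (q = -316/(-82) - 55/248 = -316*(-1/82) - 55*1/248 = 158/41 - 55/248 = 36929/10168 ≈ 3.6319)
T = -15644487/161 (T = -2 + (-243 + 38)*(1/(299 - 460) + 474) = -2 - 205*(1/(-161) + 474) = -2 - 205*(-1/161 + 474) = -2 - 205*76313/161 = -2 - 15644165/161 = -15644487/161 ≈ -97171.)
1/(T + q) = 1/(-15644487/161 + 36929/10168) = 1/(-159067198247/1637048) = -1637048/159067198247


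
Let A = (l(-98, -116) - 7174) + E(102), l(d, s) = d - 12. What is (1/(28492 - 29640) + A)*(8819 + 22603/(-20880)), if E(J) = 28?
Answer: -1533683477499013/23970240 ≈ -6.3983e+7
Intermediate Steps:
l(d, s) = -12 + d
A = -7256 (A = ((-12 - 98) - 7174) + 28 = (-110 - 7174) + 28 = -7284 + 28 = -7256)
(1/(28492 - 29640) + A)*(8819 + 22603/(-20880)) = (1/(28492 - 29640) - 7256)*(8819 + 22603/(-20880)) = (1/(-1148) - 7256)*(8819 + 22603*(-1/20880)) = (-1/1148 - 7256)*(8819 - 22603/20880) = -8329889/1148*184118117/20880 = -1533683477499013/23970240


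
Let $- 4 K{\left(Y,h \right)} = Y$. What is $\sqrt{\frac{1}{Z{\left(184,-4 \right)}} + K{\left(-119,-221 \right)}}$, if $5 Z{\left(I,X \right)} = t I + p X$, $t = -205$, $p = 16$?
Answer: $\frac{\sqrt{10617955774}}{18892} \approx 5.4543$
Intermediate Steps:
$K{\left(Y,h \right)} = - \frac{Y}{4}$
$Z{\left(I,X \right)} = - 41 I + \frac{16 X}{5}$ ($Z{\left(I,X \right)} = \frac{- 205 I + 16 X}{5} = - 41 I + \frac{16 X}{5}$)
$\sqrt{\frac{1}{Z{\left(184,-4 \right)}} + K{\left(-119,-221 \right)}} = \sqrt{\frac{1}{\left(-41\right) 184 + \frac{16}{5} \left(-4\right)} - - \frac{119}{4}} = \sqrt{\frac{1}{-7544 - \frac{64}{5}} + \frac{119}{4}} = \sqrt{\frac{1}{- \frac{37784}{5}} + \frac{119}{4}} = \sqrt{- \frac{5}{37784} + \frac{119}{4}} = \sqrt{\frac{1124069}{37784}} = \frac{\sqrt{10617955774}}{18892}$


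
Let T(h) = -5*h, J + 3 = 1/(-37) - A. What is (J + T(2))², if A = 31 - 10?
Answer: 1585081/1369 ≈ 1157.8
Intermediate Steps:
A = 21
J = -889/37 (J = -3 + (1/(-37) - 1*21) = -3 + (-1/37 - 21) = -3 - 778/37 = -889/37 ≈ -24.027)
(J + T(2))² = (-889/37 - 5*2)² = (-889/37 - 10)² = (-1259/37)² = 1585081/1369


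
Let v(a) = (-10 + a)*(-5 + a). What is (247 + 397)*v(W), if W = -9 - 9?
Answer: 414736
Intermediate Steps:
W = -18
(247 + 397)*v(W) = (247 + 397)*(50 + (-18)² - 15*(-18)) = 644*(50 + 324 + 270) = 644*644 = 414736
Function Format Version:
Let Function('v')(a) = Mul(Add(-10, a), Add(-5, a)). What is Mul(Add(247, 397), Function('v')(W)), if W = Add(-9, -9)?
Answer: 414736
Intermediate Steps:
W = -18
Mul(Add(247, 397), Function('v')(W)) = Mul(Add(247, 397), Add(50, Pow(-18, 2), Mul(-15, -18))) = Mul(644, Add(50, 324, 270)) = Mul(644, 644) = 414736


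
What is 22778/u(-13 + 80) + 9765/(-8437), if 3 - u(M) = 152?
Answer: -193632971/1257113 ≈ -154.03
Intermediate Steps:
u(M) = -149 (u(M) = 3 - 1*152 = 3 - 152 = -149)
22778/u(-13 + 80) + 9765/(-8437) = 22778/(-149) + 9765/(-8437) = 22778*(-1/149) + 9765*(-1/8437) = -22778/149 - 9765/8437 = -193632971/1257113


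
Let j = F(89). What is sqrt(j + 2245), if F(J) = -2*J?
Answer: sqrt(2067) ≈ 45.464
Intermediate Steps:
j = -178 (j = -2*89 = -178)
sqrt(j + 2245) = sqrt(-178 + 2245) = sqrt(2067)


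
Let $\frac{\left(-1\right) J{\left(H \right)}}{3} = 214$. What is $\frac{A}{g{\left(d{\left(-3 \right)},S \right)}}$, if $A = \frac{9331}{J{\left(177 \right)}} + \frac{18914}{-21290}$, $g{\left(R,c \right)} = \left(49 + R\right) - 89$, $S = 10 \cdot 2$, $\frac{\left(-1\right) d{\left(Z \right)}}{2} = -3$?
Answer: $\frac{105399889}{232359060} \approx 0.45361$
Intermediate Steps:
$J{\left(H \right)} = -642$ ($J{\left(H \right)} = \left(-3\right) 214 = -642$)
$d{\left(Z \right)} = 6$ ($d{\left(Z \right)} = \left(-2\right) \left(-3\right) = 6$)
$S = 20$
$g{\left(R,c \right)} = -40 + R$
$A = - \frac{105399889}{6834090}$ ($A = \frac{9331}{-642} + \frac{18914}{-21290} = 9331 \left(- \frac{1}{642}\right) + 18914 \left(- \frac{1}{21290}\right) = - \frac{9331}{642} - \frac{9457}{10645} = - \frac{105399889}{6834090} \approx -15.423$)
$\frac{A}{g{\left(d{\left(-3 \right)},S \right)}} = - \frac{105399889}{6834090 \left(-40 + 6\right)} = - \frac{105399889}{6834090 \left(-34\right)} = \left(- \frac{105399889}{6834090}\right) \left(- \frac{1}{34}\right) = \frac{105399889}{232359060}$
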